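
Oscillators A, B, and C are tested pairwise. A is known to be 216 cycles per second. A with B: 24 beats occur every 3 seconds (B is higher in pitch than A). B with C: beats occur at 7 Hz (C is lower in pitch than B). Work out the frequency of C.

217 Hz

A–B: Beat frequency = 24/3 = 8 Hz.
B is above A, so f_B = 216 + 8 = 224 Hz.
C is below B, so f_C = 224 − 7 = 217 Hz.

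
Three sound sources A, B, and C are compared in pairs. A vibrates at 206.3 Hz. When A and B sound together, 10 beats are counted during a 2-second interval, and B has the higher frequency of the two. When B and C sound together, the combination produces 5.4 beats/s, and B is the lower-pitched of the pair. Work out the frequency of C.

216.7 Hz

A–B: Beat frequency = 10/2 = 5 Hz.
B is above A, so f_B = 206.3 + 5 = 211.3 Hz.
C is above B, so f_C = 211.3 + 5.4 = 216.7 Hz.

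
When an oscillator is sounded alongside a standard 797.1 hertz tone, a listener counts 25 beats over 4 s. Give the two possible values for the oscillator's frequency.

790.85 Hz or 803.35 Hz

Beat frequency = 25/4 = 6.25 Hz.
|f − 797.1| = 6.25, so f = 797.1 ± 6.25.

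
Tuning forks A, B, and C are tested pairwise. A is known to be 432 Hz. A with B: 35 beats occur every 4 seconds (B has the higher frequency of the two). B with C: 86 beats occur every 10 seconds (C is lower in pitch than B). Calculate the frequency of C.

432.15 Hz

A–B: Beat frequency = 35/4 = 8.75 Hz.
B is above A, so f_B = 432 + 8.75 = 440.75 Hz.
B–C: Beat frequency = 86/10 = 8.6 Hz.
C is below B, so f_C = 440.75 − 8.6 = 432.15 Hz.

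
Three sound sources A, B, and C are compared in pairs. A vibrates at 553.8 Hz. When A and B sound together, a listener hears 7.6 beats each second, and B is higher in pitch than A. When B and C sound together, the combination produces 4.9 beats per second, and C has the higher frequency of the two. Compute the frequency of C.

B is above A, so f_B = 553.8 + 7.6 = 561.4 Hz.
C is above B, so f_C = 561.4 + 4.9 = 566.3 Hz.

566.3 Hz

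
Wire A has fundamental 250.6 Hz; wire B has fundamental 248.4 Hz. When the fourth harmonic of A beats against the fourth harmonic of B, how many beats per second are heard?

Fourth harmonic of the first: 4·250.6 = 1002.4 Hz.
Fourth harmonic of the second: 4·248.4 = 993.6 Hz.
f_beat = |1002.4 − 993.6| = 8.8 Hz.

8.8 Hz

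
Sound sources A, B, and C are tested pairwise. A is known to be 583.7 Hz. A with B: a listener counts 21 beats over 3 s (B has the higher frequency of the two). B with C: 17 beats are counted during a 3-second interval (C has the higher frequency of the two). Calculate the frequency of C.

A–B: Beat frequency = 21/3 = 7 Hz.
B is above A, so f_B = 583.7 + 7 = 590.7 Hz.
B–C: Beat frequency = 17/3 = 5.6667 Hz.
C is above B, so f_C = 590.7 + 5.6667 = 596.3667 Hz.

596.3667 Hz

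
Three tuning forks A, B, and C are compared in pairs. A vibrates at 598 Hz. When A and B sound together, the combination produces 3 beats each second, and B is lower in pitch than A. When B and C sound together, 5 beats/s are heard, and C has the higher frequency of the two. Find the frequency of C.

B is below A, so f_B = 598 − 3 = 595 Hz.
C is above B, so f_C = 595 + 5 = 600 Hz.

600 Hz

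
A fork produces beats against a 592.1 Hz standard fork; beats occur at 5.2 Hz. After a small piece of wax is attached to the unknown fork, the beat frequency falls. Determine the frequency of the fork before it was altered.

|f − 592.1| = 5.2, so the fork was at either 586.9 Hz or 597.3 Hz.
Loading a fork with wax lowers its frequency; the adjustment lowers the fork's frequency.
The beat rate fell, so the adjustment moved the fork toward 592.1 Hz — it must have started above the reference.

597.3 Hz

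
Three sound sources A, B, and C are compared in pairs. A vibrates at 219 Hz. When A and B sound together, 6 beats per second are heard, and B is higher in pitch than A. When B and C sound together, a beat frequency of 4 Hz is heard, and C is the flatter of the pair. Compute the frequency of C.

B is above A, so f_B = 219 + 6 = 225 Hz.
C is below B, so f_C = 225 − 4 = 221 Hz.

221 Hz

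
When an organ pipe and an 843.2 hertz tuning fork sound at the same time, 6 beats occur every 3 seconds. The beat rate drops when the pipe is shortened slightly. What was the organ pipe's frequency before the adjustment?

841.2 Hz

Beat frequency = 6/3 = 2 Hz.
|f − 843.2| = 2, so the organ pipe was at either 841.2 Hz or 845.2 Hz.
A shorter pipe has a higher fundamental; the adjustment raises the organ pipe's frequency.
The beat rate fell, so the adjustment moved the organ pipe toward 843.2 Hz — it must have started below the reference.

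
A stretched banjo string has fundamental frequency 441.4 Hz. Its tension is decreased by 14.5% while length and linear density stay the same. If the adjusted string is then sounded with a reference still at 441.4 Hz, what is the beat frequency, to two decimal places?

For a string, f ∝ √T, so the new frequency is 441.4·√0.855 = 408.1459 Hz.
f_beat = |408.1459 − 441.4| = 33.25 Hz.

33.25 Hz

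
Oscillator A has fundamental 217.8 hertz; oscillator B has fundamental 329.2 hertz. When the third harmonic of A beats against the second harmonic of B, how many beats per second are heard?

Third harmonic of the first: 3·217.8 = 653.4 Hz.
Second harmonic of the second: 2·329.2 = 658.4 Hz.
f_beat = |653.4 − 658.4| = 5.0 Hz.

5.0 Hz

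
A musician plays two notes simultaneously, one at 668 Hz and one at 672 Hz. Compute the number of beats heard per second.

4 Hz

The beat frequency equals the magnitude of the frequency difference.
|668 − 672| = 4 Hz.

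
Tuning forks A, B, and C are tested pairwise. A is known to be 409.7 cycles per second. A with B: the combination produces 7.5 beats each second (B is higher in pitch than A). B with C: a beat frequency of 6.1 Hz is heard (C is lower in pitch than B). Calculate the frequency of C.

B is above A, so f_B = 409.7 + 7.5 = 417.2 Hz.
C is below B, so f_C = 417.2 − 6.1 = 411.1 Hz.

411.1 Hz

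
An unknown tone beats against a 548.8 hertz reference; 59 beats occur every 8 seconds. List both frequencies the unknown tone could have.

541.425 Hz or 556.175 Hz

Beat frequency = 59/8 = 7.375 Hz.
|f − 548.8| = 7.375, so f = 548.8 ± 7.375.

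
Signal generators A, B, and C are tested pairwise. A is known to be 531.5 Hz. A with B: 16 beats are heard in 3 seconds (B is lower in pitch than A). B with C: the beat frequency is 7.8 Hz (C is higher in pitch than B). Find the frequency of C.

A–B: Beat frequency = 16/3 = 5.3333 Hz.
B is below A, so f_B = 531.5 − 5.3333 = 526.1667 Hz.
C is above B, so f_C = 526.1667 + 7.8 = 533.9667 Hz.

533.9667 Hz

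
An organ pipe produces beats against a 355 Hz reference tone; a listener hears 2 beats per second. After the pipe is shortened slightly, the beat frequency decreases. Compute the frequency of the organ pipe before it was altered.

|f − 355| = 2, so the organ pipe was at either 353 Hz or 357 Hz.
A shorter pipe has a higher fundamental; the adjustment raises the organ pipe's frequency.
The beat rate fell, so the adjustment moved the organ pipe toward 355 Hz — it must have started below the reference.

353 Hz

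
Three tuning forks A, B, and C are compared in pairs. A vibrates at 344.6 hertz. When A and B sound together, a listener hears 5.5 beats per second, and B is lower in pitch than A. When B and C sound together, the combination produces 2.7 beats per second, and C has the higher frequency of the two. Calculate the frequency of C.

B is below A, so f_B = 344.6 − 5.5 = 339.1 Hz.
C is above B, so f_C = 339.1 + 2.7 = 341.8 Hz.

341.8 Hz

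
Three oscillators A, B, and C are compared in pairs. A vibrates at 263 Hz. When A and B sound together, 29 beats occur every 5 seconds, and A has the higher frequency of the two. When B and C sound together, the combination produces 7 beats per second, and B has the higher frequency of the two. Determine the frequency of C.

250.2 Hz

A–B: Beat frequency = 29/5 = 5.8 Hz.
B is below A, so f_B = 263 − 5.8 = 257.2 Hz.
C is below B, so f_C = 257.2 − 7 = 250.2 Hz.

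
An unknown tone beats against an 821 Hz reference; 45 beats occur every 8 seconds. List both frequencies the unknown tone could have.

815.375 Hz or 826.625 Hz

Beat frequency = 45/8 = 5.625 Hz.
|f − 821| = 5.625, so f = 821 ± 5.625.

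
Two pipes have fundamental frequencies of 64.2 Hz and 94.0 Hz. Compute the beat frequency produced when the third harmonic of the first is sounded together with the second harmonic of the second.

Third harmonic of the first: 3·64.2 = 192.6 Hz.
Second harmonic of the second: 2·94.0 = 188.0 Hz.
f_beat = |192.6 − 188.0| = 4.6 Hz.

4.6 Hz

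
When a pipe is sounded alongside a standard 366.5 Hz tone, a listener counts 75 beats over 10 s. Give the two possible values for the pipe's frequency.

359 Hz or 374 Hz

Beat frequency = 75/10 = 7.5 Hz.
|f − 366.5| = 7.5, so f = 366.5 ± 7.5.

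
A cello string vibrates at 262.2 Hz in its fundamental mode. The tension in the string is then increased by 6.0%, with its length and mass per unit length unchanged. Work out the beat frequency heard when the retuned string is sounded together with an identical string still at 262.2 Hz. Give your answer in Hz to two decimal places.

For a string, f ∝ √T, so the new frequency is 262.2·√1.060 = 269.9514 Hz.
f_beat = |269.9514 − 262.2| = 7.75 Hz.

7.75 Hz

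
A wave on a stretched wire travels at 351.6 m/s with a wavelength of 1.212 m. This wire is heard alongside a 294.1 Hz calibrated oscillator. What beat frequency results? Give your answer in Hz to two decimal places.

4.00 Hz

Source frequency f = v/λ = 351.6/1.212 = 290.0990 Hz.
f_beat = |290.0990 − 294.1| = 4.00 Hz.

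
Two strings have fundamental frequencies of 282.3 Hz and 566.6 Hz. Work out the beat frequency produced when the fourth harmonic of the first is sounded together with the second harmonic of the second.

Fourth harmonic of the first: 4·282.3 = 1129.2 Hz.
Second harmonic of the second: 2·566.6 = 1133.2 Hz.
f_beat = |1129.2 − 1133.2| = 4.0 Hz.

4.0 Hz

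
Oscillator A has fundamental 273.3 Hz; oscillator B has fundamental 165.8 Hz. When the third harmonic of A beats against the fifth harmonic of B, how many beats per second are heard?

Third harmonic of the first: 3·273.3 = 819.9 Hz.
Fifth harmonic of the second: 5·165.8 = 829.0 Hz.
f_beat = |819.9 − 829.0| = 9.1 Hz.

9.1 Hz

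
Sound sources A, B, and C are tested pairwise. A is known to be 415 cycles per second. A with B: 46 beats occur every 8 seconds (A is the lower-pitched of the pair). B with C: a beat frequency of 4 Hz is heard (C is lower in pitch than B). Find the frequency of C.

A–B: Beat frequency = 46/8 = 5.75 Hz.
B is above A, so f_B = 415 + 5.75 = 420.75 Hz.
C is below B, so f_C = 420.75 − 4 = 416.75 Hz.

416.75 Hz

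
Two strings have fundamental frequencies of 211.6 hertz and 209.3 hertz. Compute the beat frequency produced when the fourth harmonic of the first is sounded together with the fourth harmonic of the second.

Fourth harmonic of the first: 4·211.6 = 846.4 Hz.
Fourth harmonic of the second: 4·209.3 = 837.2 Hz.
f_beat = |846.4 − 837.2| = 9.2 Hz.

9.2 Hz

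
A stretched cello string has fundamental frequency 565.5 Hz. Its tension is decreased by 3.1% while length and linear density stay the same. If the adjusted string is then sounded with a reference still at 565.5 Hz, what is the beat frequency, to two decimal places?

8.83 Hz

For a string, f ∝ √T, so the new frequency is 565.5·√0.969 = 556.6657 Hz.
f_beat = |556.6657 − 565.5| = 8.83 Hz.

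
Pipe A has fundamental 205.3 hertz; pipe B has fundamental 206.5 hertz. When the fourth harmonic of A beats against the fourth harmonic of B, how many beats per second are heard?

4.8 Hz

Fourth harmonic of the first: 4·205.3 = 821.2 Hz.
Fourth harmonic of the second: 4·206.5 = 826.0 Hz.
f_beat = |821.2 − 826.0| = 4.8 Hz.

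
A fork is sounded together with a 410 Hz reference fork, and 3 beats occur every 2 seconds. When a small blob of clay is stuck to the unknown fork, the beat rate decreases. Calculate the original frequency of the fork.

411.5 Hz

Beat frequency = 3/2 = 1.5 Hz.
|f − 410| = 1.5, so the fork was at either 408.5 Hz or 411.5 Hz.
Adding mass to a fork lowers its frequency; the adjustment lowers the fork's frequency.
The beat rate fell, so the adjustment moved the fork toward 410 Hz — it must have started above the reference.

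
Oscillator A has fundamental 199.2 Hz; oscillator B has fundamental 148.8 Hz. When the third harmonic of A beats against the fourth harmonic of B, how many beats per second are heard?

Third harmonic of the first: 3·199.2 = 597.6 Hz.
Fourth harmonic of the second: 4·148.8 = 595.2 Hz.
f_beat = |597.6 − 595.2| = 2.4 Hz.

2.4 Hz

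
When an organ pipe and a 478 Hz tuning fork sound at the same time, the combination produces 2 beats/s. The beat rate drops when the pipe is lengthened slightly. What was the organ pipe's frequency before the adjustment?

480 Hz

|f − 478| = 2, so the organ pipe was at either 476 Hz or 480 Hz.
A longer pipe has a lower fundamental; the adjustment lowers the organ pipe's frequency.
The beat rate fell, so the adjustment moved the organ pipe toward 478 Hz — it must have started above the reference.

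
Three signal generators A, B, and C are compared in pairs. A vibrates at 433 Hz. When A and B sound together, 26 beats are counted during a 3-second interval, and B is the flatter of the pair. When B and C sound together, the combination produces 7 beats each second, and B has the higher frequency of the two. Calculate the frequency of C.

417.3333 Hz

A–B: Beat frequency = 26/3 = 8.6667 Hz.
B is below A, so f_B = 433 − 8.6667 = 424.3333 Hz.
C is below B, so f_C = 424.3333 − 7 = 417.3333 Hz.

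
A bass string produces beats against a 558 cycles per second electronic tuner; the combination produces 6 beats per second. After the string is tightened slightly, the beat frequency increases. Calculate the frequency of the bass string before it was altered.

|f − 558| = 6, so the bass string was at either 552 Hz or 564 Hz.
Increasing tension raises a string's frequency; the adjustment raises the bass string's frequency.
The beat rate rose, so the adjustment moved the bass string further from 558 Hz — it was already above the reference.

564 Hz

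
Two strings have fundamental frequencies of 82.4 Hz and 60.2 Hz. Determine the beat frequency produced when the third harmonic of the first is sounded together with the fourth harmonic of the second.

6.4 Hz

Third harmonic of the first: 3·82.4 = 247.2 Hz.
Fourth harmonic of the second: 4·60.2 = 240.8 Hz.
f_beat = |247.2 − 240.8| = 6.4 Hz.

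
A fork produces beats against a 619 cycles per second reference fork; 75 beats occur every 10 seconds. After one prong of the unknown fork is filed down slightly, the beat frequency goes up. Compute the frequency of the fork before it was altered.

Beat frequency = 75/10 = 7.5 Hz.
|f − 619| = 7.5, so the fork was at either 611.5 Hz or 626.5 Hz.
Filing a prong removes mass and raises the fork's frequency; the adjustment raises the fork's frequency.
The beat rate rose, so the adjustment moved the fork further from 619 Hz — it was already above the reference.

626.5 Hz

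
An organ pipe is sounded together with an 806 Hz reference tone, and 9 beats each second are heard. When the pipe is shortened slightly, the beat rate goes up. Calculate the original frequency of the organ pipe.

|f − 806| = 9, so the organ pipe was at either 797 Hz or 815 Hz.
A shorter pipe has a higher fundamental; the adjustment raises the organ pipe's frequency.
The beat rate rose, so the adjustment moved the organ pipe further from 806 Hz — it was already above the reference.

815 Hz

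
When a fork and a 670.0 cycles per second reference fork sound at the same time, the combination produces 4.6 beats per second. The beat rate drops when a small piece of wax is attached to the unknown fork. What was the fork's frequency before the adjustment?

674.6 Hz

|f − 670.0| = 4.6, so the fork was at either 665.4 Hz or 674.6 Hz.
Loading a fork with wax lowers its frequency; the adjustment lowers the fork's frequency.
The beat rate fell, so the adjustment moved the fork toward 670.0 Hz — it must have started above the reference.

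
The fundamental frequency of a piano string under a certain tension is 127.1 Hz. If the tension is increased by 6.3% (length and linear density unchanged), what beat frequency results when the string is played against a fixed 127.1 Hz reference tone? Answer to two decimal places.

For a string, f ∝ √T, so the new frequency is 127.1·√1.063 = 131.0425 Hz.
f_beat = |131.0425 − 127.1| = 3.94 Hz.

3.94 Hz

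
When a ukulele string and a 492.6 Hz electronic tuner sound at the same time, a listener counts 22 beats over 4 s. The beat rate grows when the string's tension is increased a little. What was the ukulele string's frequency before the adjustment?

Beat frequency = 22/4 = 5.5 Hz.
|f − 492.6| = 5.5, so the ukulele string was at either 487.1 Hz or 498.1 Hz.
Higher tension means higher frequency; the adjustment raises the ukulele string's frequency.
The beat rate rose, so the adjustment moved the ukulele string further from 492.6 Hz — it was already above the reference.

498.1 Hz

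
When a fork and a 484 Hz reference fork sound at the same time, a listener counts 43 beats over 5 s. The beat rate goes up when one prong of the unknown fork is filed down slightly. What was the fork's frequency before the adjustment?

Beat frequency = 43/5 = 8.6 Hz.
|f − 484| = 8.6, so the fork was at either 475.4 Hz or 492.6 Hz.
Filing a prong removes mass and raises the fork's frequency; the adjustment raises the fork's frequency.
The beat rate rose, so the adjustment moved the fork further from 484 Hz — it was already above the reference.

492.6 Hz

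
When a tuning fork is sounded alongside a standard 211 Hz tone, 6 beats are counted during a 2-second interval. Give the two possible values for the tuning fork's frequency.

208 Hz or 214 Hz

Beat frequency = 6/2 = 3 Hz.
|f − 211| = 3, so f = 211 ± 3.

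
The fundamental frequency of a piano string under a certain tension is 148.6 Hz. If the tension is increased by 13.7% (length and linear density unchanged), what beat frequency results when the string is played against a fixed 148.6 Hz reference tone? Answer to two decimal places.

9.85 Hz

For a string, f ∝ √T, so the new frequency is 148.6·√1.137 = 158.4525 Hz.
f_beat = |158.4525 − 148.6| = 9.85 Hz.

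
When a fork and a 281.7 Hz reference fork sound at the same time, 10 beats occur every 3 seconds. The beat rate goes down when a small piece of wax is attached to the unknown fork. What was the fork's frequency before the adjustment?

Beat frequency = 10/3 = 3.3333 Hz.
|f − 281.7| = 3.3333, so the fork was at either 278.3667 Hz or 285.0333 Hz.
Loading a fork with wax lowers its frequency; the adjustment lowers the fork's frequency.
The beat rate fell, so the adjustment moved the fork toward 281.7 Hz — it must have started above the reference.

285.0333 Hz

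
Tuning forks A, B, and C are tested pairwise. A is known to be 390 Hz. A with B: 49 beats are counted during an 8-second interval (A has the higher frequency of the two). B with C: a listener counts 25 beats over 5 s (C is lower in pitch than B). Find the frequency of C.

A–B: Beat frequency = 49/8 = 6.125 Hz.
B is below A, so f_B = 390 − 6.125 = 383.875 Hz.
B–C: Beat frequency = 25/5 = 5 Hz.
C is below B, so f_C = 383.875 − 5 = 378.875 Hz.

378.875 Hz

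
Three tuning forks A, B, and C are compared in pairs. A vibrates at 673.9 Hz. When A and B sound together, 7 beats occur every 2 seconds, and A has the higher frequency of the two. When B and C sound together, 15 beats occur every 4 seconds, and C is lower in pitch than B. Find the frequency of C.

A–B: Beat frequency = 7/2 = 3.5 Hz.
B is below A, so f_B = 673.9 − 3.5 = 670.4 Hz.
B–C: Beat frequency = 15/4 = 3.75 Hz.
C is below B, so f_C = 670.4 − 3.75 = 666.65 Hz.

666.65 Hz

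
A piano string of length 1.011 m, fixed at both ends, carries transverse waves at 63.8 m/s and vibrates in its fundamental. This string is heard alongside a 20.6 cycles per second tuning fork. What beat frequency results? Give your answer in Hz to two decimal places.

For a string fixed at both ends, f_n = n·v/(2L) = 1·63.8/(2·1.011) = 31.5529 Hz.
f_beat = |31.5529 − 20.6| = 10.95 Hz.

10.95 Hz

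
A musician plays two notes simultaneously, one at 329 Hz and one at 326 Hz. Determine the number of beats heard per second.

3 Hz

The beat frequency equals the magnitude of the frequency difference.
|329 − 326| = 3 Hz.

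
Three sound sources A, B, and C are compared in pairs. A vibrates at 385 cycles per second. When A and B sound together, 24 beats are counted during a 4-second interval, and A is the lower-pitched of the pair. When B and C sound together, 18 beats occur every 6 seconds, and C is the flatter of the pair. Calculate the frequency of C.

A–B: Beat frequency = 24/4 = 6 Hz.
B is above A, so f_B = 385 + 6 = 391 Hz.
B–C: Beat frequency = 18/6 = 3 Hz.
C is below B, so f_C = 391 − 3 = 388 Hz.

388 Hz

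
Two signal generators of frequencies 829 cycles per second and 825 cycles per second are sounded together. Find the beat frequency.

4 Hz

f_beat = |f₁ − f₂|.
|829 − 825| = 4 Hz.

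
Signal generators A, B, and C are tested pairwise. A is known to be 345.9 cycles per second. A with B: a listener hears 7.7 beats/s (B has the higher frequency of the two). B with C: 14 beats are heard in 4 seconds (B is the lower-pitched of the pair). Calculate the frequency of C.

357.1 Hz

B is above A, so f_B = 345.9 + 7.7 = 353.6 Hz.
B–C: Beat frequency = 14/4 = 3.5 Hz.
C is above B, so f_C = 353.6 + 3.5 = 357.1 Hz.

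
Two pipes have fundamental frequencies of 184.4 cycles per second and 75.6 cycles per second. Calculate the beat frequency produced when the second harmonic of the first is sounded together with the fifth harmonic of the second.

9.2 Hz

Second harmonic of the first: 2·184.4 = 368.8 Hz.
Fifth harmonic of the second: 5·75.6 = 378.0 Hz.
f_beat = |368.8 − 378.0| = 9.2 Hz.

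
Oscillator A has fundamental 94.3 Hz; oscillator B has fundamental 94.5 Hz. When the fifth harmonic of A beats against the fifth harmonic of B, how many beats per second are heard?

1.0 Hz

Fifth harmonic of the first: 5·94.3 = 471.5 Hz.
Fifth harmonic of the second: 5·94.5 = 472.5 Hz.
f_beat = |471.5 − 472.5| = 1.0 Hz.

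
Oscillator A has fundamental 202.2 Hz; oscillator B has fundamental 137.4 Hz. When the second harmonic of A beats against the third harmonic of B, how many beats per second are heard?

7.8 Hz

Second harmonic of the first: 2·202.2 = 404.4 Hz.
Third harmonic of the second: 3·137.4 = 412.2 Hz.
f_beat = |404.4 − 412.2| = 7.8 Hz.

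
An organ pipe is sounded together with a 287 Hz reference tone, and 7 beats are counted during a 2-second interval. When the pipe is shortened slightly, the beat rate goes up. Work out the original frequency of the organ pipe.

290.5 Hz

Beat frequency = 7/2 = 3.5 Hz.
|f − 287| = 3.5, so the organ pipe was at either 283.5 Hz or 290.5 Hz.
A shorter pipe has a higher fundamental; the adjustment raises the organ pipe's frequency.
The beat rate rose, so the adjustment moved the organ pipe further from 287 Hz — it was already above the reference.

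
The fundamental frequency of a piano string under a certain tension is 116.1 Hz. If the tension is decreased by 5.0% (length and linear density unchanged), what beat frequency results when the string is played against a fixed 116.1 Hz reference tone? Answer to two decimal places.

For a string, f ∝ √T, so the new frequency is 116.1·√0.950 = 113.1603 Hz.
f_beat = |113.1603 − 116.1| = 2.94 Hz.

2.94 Hz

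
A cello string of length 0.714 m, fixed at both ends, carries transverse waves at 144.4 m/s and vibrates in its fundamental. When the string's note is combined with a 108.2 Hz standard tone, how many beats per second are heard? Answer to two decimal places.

7.08 Hz

For a string fixed at both ends, f_n = n·v/(2L) = 1·144.4/(2·0.714) = 101.1204 Hz.
f_beat = |101.1204 − 108.2| = 7.08 Hz.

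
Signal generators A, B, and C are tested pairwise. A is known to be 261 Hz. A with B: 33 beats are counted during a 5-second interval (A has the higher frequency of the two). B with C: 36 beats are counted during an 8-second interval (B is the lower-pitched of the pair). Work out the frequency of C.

258.9 Hz

A–B: Beat frequency = 33/5 = 6.6 Hz.
B is below A, so f_B = 261 − 6.6 = 254.4 Hz.
B–C: Beat frequency = 36/8 = 4.5 Hz.
C is above B, so f_C = 254.4 + 4.5 = 258.9 Hz.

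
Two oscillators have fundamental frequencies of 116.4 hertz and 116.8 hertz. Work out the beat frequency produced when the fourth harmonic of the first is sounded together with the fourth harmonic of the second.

1.6 Hz

Fourth harmonic of the first: 4·116.4 = 465.6 Hz.
Fourth harmonic of the second: 4·116.8 = 467.2 Hz.
f_beat = |465.6 − 467.2| = 1.6 Hz.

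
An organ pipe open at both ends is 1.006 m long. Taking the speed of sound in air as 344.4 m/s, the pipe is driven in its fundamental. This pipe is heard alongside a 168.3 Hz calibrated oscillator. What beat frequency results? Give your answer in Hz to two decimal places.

Open pipe: f_n = n·v/(2L) = 1·344.4/(2·1.006) = 171.1730 Hz.
f_beat = |171.1730 − 168.3| = 2.87 Hz.

2.87 Hz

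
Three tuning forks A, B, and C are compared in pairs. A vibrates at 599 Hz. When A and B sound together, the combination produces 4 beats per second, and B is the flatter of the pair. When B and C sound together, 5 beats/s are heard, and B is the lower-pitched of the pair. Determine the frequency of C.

600 Hz

B is below A, so f_B = 599 − 4 = 595 Hz.
C is above B, so f_C = 595 + 5 = 600 Hz.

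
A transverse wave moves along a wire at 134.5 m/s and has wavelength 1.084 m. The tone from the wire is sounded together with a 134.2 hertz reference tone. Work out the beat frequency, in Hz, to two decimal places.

10.12 Hz

Source frequency f = v/λ = 134.5/1.084 = 124.0775 Hz.
f_beat = |124.0775 − 134.2| = 10.12 Hz.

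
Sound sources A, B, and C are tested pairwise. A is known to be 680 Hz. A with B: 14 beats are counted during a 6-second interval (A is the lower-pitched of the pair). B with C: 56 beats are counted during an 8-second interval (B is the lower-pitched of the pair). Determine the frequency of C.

689.3333 Hz

A–B: Beat frequency = 14/6 = 2.3333 Hz.
B is above A, so f_B = 680 + 2.3333 = 682.3333 Hz.
B–C: Beat frequency = 56/8 = 7 Hz.
C is above B, so f_C = 682.3333 + 7 = 689.3333 Hz.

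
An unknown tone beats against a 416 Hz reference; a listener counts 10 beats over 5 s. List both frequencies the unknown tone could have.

Beat frequency = 10/5 = 2 Hz.
|f − 416| = 2, so f = 416 ± 2.

414 Hz or 418 Hz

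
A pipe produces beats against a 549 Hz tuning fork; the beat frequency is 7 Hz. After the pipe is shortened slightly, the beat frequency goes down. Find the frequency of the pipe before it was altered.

|f − 549| = 7, so the pipe was at either 542 Hz or 556 Hz.
A shorter pipe has a higher fundamental; the adjustment raises the pipe's frequency.
The beat rate fell, so the adjustment moved the pipe toward 549 Hz — it must have started below the reference.

542 Hz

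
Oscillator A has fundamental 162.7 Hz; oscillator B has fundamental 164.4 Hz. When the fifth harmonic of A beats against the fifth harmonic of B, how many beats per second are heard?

Fifth harmonic of the first: 5·162.7 = 813.5 Hz.
Fifth harmonic of the second: 5·164.4 = 822.0 Hz.
f_beat = |813.5 − 822.0| = 8.5 Hz.

8.5 Hz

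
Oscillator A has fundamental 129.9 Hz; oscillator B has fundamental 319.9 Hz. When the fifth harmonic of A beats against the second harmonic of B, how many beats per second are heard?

9.7 Hz

Fifth harmonic of the first: 5·129.9 = 649.5 Hz.
Second harmonic of the second: 2·319.9 = 639.8 Hz.
f_beat = |649.5 − 639.8| = 9.7 Hz.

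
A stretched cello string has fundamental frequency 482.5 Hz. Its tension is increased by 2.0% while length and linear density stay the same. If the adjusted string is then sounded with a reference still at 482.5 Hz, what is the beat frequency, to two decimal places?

For a string, f ∝ √T, so the new frequency is 482.5·√1.020 = 487.3011 Hz.
f_beat = |487.3011 − 482.5| = 4.80 Hz.

4.80 Hz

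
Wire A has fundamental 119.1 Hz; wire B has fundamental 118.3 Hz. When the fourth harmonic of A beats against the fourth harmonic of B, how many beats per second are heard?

Fourth harmonic of the first: 4·119.1 = 476.4 Hz.
Fourth harmonic of the second: 4·118.3 = 473.2 Hz.
f_beat = |476.4 − 473.2| = 3.2 Hz.

3.2 Hz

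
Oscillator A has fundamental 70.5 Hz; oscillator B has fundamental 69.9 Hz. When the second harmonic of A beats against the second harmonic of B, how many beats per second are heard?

1.2 Hz

Second harmonic of the first: 2·70.5 = 141.0 Hz.
Second harmonic of the second: 2·69.9 = 139.8 Hz.
f_beat = |141.0 − 139.8| = 1.2 Hz.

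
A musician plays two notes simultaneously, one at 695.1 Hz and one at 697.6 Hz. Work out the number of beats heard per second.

Beats arise from superposition of two nearby frequencies; the beat rate is |f₁ − f₂|.
|695.1 − 697.6| = 2.5 Hz.

2.5 Hz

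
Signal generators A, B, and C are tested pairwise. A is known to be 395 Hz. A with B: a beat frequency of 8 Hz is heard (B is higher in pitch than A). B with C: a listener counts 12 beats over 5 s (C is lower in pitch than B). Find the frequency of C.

400.6 Hz

B is above A, so f_B = 395 + 8 = 403 Hz.
B–C: Beat frequency = 12/5 = 2.4 Hz.
C is below B, so f_C = 403 − 2.4 = 400.6 Hz.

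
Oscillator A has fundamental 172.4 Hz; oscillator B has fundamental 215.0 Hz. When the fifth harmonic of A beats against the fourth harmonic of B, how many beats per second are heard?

2.0 Hz

Fifth harmonic of the first: 5·172.4 = 862.0 Hz.
Fourth harmonic of the second: 4·215.0 = 860.0 Hz.
f_beat = |862.0 − 860.0| = 2.0 Hz.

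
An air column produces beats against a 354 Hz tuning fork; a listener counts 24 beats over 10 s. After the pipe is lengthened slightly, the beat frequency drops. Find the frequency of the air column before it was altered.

Beat frequency = 24/10 = 2.4 Hz.
|f − 354| = 2.4, so the air column was at either 351.6 Hz or 356.4 Hz.
A longer pipe has a lower fundamental; the adjustment lowers the air column's frequency.
The beat rate fell, so the adjustment moved the air column toward 354 Hz — it must have started above the reference.

356.4 Hz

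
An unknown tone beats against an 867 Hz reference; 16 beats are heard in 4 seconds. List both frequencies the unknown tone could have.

863 Hz or 871 Hz

Beat frequency = 16/4 = 4 Hz.
|f − 867| = 4, so f = 867 ± 4.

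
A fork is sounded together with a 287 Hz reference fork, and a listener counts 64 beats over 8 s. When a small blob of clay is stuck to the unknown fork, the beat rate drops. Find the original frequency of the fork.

295 Hz

Beat frequency = 64/8 = 8 Hz.
|f − 287| = 8, so the fork was at either 279 Hz or 295 Hz.
Adding mass to a fork lowers its frequency; the adjustment lowers the fork's frequency.
The beat rate fell, so the adjustment moved the fork toward 287 Hz — it must have started above the reference.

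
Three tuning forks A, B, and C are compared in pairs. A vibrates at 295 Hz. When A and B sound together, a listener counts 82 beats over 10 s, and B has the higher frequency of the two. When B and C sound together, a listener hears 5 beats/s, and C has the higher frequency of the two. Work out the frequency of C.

A–B: Beat frequency = 82/10 = 8.2 Hz.
B is above A, so f_B = 295 + 8.2 = 303.2 Hz.
C is above B, so f_C = 303.2 + 5 = 308.2 Hz.

308.2 Hz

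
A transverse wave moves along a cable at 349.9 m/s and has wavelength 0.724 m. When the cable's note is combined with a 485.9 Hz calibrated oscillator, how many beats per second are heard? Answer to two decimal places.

Source frequency f = v/λ = 349.9/0.724 = 483.2873 Hz.
f_beat = |483.2873 − 485.9| = 2.61 Hz.

2.61 Hz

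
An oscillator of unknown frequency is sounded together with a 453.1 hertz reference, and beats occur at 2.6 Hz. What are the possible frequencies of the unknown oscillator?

|f − 453.1| = 2.6, so f = 453.1 ± 2.6.

450.5 Hz or 455.7 Hz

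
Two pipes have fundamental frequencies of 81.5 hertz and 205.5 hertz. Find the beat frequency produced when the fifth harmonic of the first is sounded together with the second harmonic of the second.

Fifth harmonic of the first: 5·81.5 = 407.5 Hz.
Second harmonic of the second: 2·205.5 = 411.0 Hz.
f_beat = |407.5 − 411.0| = 3.5 Hz.

3.5 Hz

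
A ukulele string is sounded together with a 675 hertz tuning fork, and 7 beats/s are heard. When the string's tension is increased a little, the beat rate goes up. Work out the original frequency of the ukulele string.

|f − 675| = 7, so the ukulele string was at either 668 Hz or 682 Hz.
Higher tension means higher frequency; the adjustment raises the ukulele string's frequency.
The beat rate rose, so the adjustment moved the ukulele string further from 675 Hz — it was already above the reference.

682 Hz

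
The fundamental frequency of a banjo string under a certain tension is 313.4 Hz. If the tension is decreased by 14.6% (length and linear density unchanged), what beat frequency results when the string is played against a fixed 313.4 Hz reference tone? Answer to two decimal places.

23.78 Hz

For a string, f ∝ √T, so the new frequency is 313.4·√0.854 = 289.6196 Hz.
f_beat = |289.6196 − 313.4| = 23.78 Hz.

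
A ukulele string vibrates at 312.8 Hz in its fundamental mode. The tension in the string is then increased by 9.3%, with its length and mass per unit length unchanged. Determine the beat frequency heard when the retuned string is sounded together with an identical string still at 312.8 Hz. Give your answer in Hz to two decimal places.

14.22 Hz

For a string, f ∝ √T, so the new frequency is 312.8·√1.093 = 327.0219 Hz.
f_beat = |327.0219 − 312.8| = 14.22 Hz.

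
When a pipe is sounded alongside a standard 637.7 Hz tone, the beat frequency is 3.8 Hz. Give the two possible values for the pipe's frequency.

633.9 Hz or 641.5 Hz

|f − 637.7| = 3.8, so f = 637.7 ± 3.8.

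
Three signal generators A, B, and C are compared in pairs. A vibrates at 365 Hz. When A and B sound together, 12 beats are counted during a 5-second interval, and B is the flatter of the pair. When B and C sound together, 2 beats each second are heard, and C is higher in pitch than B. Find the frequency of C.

364.6 Hz

A–B: Beat frequency = 12/5 = 2.4 Hz.
B is below A, so f_B = 365 − 2.4 = 362.6 Hz.
C is above B, so f_C = 362.6 + 2 = 364.6 Hz.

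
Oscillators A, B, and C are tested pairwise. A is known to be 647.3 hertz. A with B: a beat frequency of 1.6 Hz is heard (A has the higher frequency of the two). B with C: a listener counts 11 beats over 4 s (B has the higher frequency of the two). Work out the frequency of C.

B is below A, so f_B = 647.3 − 1.6 = 645.7 Hz.
B–C: Beat frequency = 11/4 = 2.75 Hz.
C is below B, so f_C = 645.7 − 2.75 = 642.95 Hz.

642.95 Hz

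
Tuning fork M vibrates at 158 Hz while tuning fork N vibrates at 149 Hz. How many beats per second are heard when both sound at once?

f_beat = |f₁ − f₂|.
|158 − 149| = 9 Hz.

9 Hz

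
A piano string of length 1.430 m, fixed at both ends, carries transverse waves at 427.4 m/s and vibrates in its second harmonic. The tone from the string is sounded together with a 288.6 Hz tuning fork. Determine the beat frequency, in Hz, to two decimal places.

10.28 Hz

For a string fixed at both ends, f_n = n·v/(2L) = 2·427.4/(2·1.430) = 298.8811 Hz.
f_beat = |298.8811 − 288.6| = 10.28 Hz.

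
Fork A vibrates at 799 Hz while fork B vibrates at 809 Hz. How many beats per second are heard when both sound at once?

The beat frequency equals the magnitude of the frequency difference.
|799 − 809| = 10 Hz.

10 Hz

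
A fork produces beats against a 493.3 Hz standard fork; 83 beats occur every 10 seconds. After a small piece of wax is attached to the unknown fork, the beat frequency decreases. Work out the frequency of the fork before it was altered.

501.6 Hz

Beat frequency = 83/10 = 8.3 Hz.
|f − 493.3| = 8.3, so the fork was at either 485 Hz or 501.6 Hz.
Loading a fork with wax lowers its frequency; the adjustment lowers the fork's frequency.
The beat rate fell, so the adjustment moved the fork toward 493.3 Hz — it must have started above the reference.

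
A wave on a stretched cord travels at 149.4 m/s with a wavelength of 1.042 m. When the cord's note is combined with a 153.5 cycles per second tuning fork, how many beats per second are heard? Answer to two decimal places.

10.12 Hz

Source frequency f = v/λ = 149.4/1.042 = 143.3781 Hz.
f_beat = |143.3781 − 153.5| = 10.12 Hz.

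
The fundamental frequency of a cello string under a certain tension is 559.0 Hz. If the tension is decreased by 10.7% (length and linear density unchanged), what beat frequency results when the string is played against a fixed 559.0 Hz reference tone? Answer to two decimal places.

For a string, f ∝ √T, so the new frequency is 559.0·√0.893 = 528.2476 Hz.
f_beat = |528.2476 − 559.0| = 30.75 Hz.

30.75 Hz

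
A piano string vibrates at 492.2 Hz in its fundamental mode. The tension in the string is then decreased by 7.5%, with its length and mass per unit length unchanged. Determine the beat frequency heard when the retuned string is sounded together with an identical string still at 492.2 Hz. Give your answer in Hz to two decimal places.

18.82 Hz

For a string, f ∝ √T, so the new frequency is 492.2·√0.925 = 473.3828 Hz.
f_beat = |473.3828 − 492.2| = 18.82 Hz.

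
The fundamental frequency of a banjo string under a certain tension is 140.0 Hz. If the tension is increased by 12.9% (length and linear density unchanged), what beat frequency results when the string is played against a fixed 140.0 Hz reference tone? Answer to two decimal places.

8.76 Hz

For a string, f ∝ √T, so the new frequency is 140.0·√1.129 = 148.7562 Hz.
f_beat = |148.7562 − 140.0| = 8.76 Hz.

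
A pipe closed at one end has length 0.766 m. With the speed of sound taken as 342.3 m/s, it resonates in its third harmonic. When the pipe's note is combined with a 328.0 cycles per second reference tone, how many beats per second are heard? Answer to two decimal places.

7.15 Hz

Closed pipe (odd harmonics): f_n = n·v/(4L) = 3·342.3/(4·0.766) = 335.1501 Hz.
f_beat = |335.1501 − 328.0| = 7.15 Hz.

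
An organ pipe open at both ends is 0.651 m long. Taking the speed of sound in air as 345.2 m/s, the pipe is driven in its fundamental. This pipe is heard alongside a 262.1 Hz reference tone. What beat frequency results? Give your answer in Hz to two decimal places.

Open pipe: f_n = n·v/(2L) = 1·345.2/(2·0.651) = 265.1306 Hz.
f_beat = |265.1306 − 262.1| = 3.03 Hz.

3.03 Hz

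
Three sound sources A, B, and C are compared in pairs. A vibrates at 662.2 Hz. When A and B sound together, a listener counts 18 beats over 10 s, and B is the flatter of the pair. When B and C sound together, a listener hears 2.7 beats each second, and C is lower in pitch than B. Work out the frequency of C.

A–B: Beat frequency = 18/10 = 1.8 Hz.
B is below A, so f_B = 662.2 − 1.8 = 660.4 Hz.
C is below B, so f_C = 660.4 − 2.7 = 657.7 Hz.

657.7 Hz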